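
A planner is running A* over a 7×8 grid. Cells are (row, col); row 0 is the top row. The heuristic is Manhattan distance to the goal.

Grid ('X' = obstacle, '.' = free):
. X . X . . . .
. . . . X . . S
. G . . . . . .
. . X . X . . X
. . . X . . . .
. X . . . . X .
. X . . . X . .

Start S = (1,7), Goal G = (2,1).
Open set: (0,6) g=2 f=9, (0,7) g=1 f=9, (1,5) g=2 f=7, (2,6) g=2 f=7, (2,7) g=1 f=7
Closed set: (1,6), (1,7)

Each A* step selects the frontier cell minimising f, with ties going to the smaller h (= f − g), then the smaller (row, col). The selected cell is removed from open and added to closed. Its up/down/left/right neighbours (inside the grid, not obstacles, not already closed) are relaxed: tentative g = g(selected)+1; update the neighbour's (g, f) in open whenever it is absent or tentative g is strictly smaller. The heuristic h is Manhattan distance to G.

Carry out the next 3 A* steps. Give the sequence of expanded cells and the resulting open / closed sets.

step 1: expand (1,5) (f=7, h=5) → closed; open now [(0,5) g=3 f=9, (0,6) g=2 f=9, (0,7) g=1 f=9, (2,5) g=3 f=7, (2,6) g=2 f=7, (2,7) g=1 f=7]
step 2: expand (2,5) (f=7, h=4) → closed; open now [(0,5) g=3 f=9, (0,6) g=2 f=9, (0,7) g=1 f=9, (2,4) g=4 f=7, (2,6) g=2 f=7, (2,7) g=1 f=7, (3,5) g=4 f=9]
step 3: expand (2,4) (f=7, h=3) → closed; open now [(0,5) g=3 f=9, (0,6) g=2 f=9, (0,7) g=1 f=9, (2,3) g=5 f=7, (2,6) g=2 f=7, (2,7) g=1 f=7, (3,5) g=4 f=9]

order=[(1,5) → (2,5) → (2,4)]; open=[(0,5) g=3 f=9, (0,6) g=2 f=9, (0,7) g=1 f=9, (2,3) g=5 f=7, (2,6) g=2 f=7, (2,7) g=1 f=7, (3,5) g=4 f=9]; closed=[(1,5), (1,6), (1,7), (2,4), (2,5)]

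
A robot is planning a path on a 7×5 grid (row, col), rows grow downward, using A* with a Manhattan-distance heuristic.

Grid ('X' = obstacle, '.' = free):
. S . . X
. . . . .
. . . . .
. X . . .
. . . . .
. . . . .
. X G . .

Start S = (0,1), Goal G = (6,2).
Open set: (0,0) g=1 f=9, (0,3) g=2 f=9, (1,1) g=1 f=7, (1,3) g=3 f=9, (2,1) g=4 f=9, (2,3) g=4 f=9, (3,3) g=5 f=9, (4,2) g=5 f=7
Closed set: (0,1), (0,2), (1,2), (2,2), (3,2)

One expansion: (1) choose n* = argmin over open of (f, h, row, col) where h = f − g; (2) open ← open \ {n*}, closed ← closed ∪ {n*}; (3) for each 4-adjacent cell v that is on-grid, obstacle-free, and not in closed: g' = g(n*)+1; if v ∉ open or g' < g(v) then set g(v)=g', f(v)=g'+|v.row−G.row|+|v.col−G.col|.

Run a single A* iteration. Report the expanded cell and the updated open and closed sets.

step 1: expand (4,2) (f=7, h=2) → closed; open now [(0,0) g=1 f=9, (0,3) g=2 f=9, (1,1) g=1 f=7, (1,3) g=3 f=9, (2,1) g=4 f=9, (2,3) g=4 f=9, (3,3) g=5 f=9, (4,1) g=6 f=9, (4,3) g=6 f=9, (5,2) g=6 f=7]

expanded=(4,2); open=[(0,0) g=1 f=9, (0,3) g=2 f=9, (1,1) g=1 f=7, (1,3) g=3 f=9, (2,1) g=4 f=9, (2,3) g=4 f=9, (3,3) g=5 f=9, (4,1) g=6 f=9, (4,3) g=6 f=9, (5,2) g=6 f=7]; closed=[(0,1), (0,2), (1,2), (2,2), (3,2), (4,2)]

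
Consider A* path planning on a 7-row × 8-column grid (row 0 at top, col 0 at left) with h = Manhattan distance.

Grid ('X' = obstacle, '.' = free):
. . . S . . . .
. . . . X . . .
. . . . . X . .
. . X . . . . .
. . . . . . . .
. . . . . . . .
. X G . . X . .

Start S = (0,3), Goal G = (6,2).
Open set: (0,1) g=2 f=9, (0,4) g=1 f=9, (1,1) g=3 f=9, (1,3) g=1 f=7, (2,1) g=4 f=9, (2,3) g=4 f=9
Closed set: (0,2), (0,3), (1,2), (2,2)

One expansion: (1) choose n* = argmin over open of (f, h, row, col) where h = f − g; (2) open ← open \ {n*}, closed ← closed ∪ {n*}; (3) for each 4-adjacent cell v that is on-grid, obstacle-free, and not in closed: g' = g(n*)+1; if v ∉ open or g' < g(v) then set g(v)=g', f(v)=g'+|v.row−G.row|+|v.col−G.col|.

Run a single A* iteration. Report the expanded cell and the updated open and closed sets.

step 1: expand (1,3) (f=7, h=6) → closed; open now [(0,1) g=2 f=9, (0,4) g=1 f=9, (1,1) g=3 f=9, (2,1) g=4 f=9, (2,3) g=2 f=7]

expanded=(1,3); open=[(0,1) g=2 f=9, (0,4) g=1 f=9, (1,1) g=3 f=9, (2,1) g=4 f=9, (2,3) g=2 f=7]; closed=[(0,2), (0,3), (1,2), (1,3), (2,2)]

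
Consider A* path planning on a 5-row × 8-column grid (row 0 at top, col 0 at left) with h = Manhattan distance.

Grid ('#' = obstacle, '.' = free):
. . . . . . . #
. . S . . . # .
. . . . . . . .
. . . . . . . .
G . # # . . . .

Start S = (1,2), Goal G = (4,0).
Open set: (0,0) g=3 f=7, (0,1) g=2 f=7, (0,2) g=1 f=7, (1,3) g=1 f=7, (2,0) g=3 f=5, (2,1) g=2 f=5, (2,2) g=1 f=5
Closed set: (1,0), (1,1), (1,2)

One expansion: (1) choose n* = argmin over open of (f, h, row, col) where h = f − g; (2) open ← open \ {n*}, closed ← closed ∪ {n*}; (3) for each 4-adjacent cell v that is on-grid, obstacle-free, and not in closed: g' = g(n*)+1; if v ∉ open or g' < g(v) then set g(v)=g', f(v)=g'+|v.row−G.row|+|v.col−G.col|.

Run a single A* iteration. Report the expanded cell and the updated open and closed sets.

step 1: expand (2,0) (f=5, h=2) → closed; open now [(0,0) g=3 f=7, (0,1) g=2 f=7, (0,2) g=1 f=7, (1,3) g=1 f=7, (2,1) g=2 f=5, (2,2) g=1 f=5, (3,0) g=4 f=5]

expanded=(2,0); open=[(0,0) g=3 f=7, (0,1) g=2 f=7, (0,2) g=1 f=7, (1,3) g=1 f=7, (2,1) g=2 f=5, (2,2) g=1 f=5, (3,0) g=4 f=5]; closed=[(1,0), (1,1), (1,2), (2,0)]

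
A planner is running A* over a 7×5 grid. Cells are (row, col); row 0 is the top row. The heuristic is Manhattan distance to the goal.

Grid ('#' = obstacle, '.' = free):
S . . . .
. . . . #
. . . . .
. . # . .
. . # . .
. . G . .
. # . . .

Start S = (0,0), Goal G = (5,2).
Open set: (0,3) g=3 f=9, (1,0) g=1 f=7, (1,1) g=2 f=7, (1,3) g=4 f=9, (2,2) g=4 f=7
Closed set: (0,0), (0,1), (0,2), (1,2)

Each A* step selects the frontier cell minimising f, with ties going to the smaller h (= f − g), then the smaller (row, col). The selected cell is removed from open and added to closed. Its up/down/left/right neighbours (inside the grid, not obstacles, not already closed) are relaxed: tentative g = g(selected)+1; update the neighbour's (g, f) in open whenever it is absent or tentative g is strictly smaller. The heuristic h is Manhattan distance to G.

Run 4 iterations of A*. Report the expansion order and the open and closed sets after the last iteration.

step 1: expand (2,2) (f=7, h=3) → closed; open now [(0,3) g=3 f=9, (1,0) g=1 f=7, (1,1) g=2 f=7, (1,3) g=4 f=9, (2,1) g=5 f=9, (2,3) g=5 f=9]
step 2: expand (1,1) (f=7, h=5) → closed; open now [(0,3) g=3 f=9, (1,0) g=1 f=7, (1,3) g=4 f=9, (2,1) g=3 f=7, (2,3) g=5 f=9]
step 3: expand (2,1) (f=7, h=4) → closed; open now [(0,3) g=3 f=9, (1,0) g=1 f=7, (1,3) g=4 f=9, (2,0) g=4 f=9, (2,3) g=5 f=9, (3,1) g=4 f=7]
step 4: expand (3,1) (f=7, h=3) → closed; open now [(0,3) g=3 f=9, (1,0) g=1 f=7, (1,3) g=4 f=9, (2,0) g=4 f=9, (2,3) g=5 f=9, (3,0) g=5 f=9, (4,1) g=5 f=7]

order=[(2,2) → (1,1) → (2,1) → (3,1)]; open=[(0,3) g=3 f=9, (1,0) g=1 f=7, (1,3) g=4 f=9, (2,0) g=4 f=9, (2,3) g=5 f=9, (3,0) g=5 f=9, (4,1) g=5 f=7]; closed=[(0,0), (0,1), (0,2), (1,1), (1,2), (2,1), (2,2), (3,1)]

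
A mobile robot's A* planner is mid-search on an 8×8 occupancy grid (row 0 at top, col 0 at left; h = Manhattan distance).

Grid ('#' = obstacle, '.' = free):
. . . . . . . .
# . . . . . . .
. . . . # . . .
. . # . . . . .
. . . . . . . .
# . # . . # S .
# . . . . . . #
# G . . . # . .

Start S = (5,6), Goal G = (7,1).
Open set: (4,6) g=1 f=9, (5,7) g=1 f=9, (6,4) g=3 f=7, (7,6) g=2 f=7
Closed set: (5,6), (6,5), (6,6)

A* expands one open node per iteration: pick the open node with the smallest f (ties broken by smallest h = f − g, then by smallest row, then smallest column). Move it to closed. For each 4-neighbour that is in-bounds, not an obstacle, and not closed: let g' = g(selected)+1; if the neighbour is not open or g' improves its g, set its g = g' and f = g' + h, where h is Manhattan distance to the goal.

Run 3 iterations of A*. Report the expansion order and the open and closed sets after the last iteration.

step 1: expand (6,4) (f=7, h=4) → closed; open now [(4,6) g=1 f=9, (5,4) g=4 f=9, (5,7) g=1 f=9, (6,3) g=4 f=7, (7,4) g=4 f=7, (7,6) g=2 f=7]
step 2: expand (6,3) (f=7, h=3) → closed; open now [(4,6) g=1 f=9, (5,3) g=5 f=9, (5,4) g=4 f=9, (5,7) g=1 f=9, (6,2) g=5 f=7, (7,3) g=5 f=7, (7,4) g=4 f=7, (7,6) g=2 f=7]
step 3: expand (6,2) (f=7, h=2) → closed; open now [(4,6) g=1 f=9, (5,3) g=5 f=9, (5,4) g=4 f=9, (5,7) g=1 f=9, (6,1) g=6 f=7, (7,2) g=6 f=7, (7,3) g=5 f=7, (7,4) g=4 f=7, (7,6) g=2 f=7]

order=[(6,4) → (6,3) → (6,2)]; open=[(4,6) g=1 f=9, (5,3) g=5 f=9, (5,4) g=4 f=9, (5,7) g=1 f=9, (6,1) g=6 f=7, (7,2) g=6 f=7, (7,3) g=5 f=7, (7,4) g=4 f=7, (7,6) g=2 f=7]; closed=[(5,6), (6,2), (6,3), (6,4), (6,5), (6,6)]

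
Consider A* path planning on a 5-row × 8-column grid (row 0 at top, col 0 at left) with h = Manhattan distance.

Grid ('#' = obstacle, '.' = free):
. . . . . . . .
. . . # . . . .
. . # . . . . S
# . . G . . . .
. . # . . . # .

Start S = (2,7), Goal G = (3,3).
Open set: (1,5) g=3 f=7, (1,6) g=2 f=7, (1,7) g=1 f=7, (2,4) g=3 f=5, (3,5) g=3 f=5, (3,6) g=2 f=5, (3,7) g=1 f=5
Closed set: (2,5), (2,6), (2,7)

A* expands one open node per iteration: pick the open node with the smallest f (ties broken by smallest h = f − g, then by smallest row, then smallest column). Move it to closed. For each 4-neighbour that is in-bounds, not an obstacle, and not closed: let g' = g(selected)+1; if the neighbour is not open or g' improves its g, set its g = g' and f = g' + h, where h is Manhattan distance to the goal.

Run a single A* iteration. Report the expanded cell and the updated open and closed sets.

step 1: expand (2,4) (f=5, h=2) → closed; open now [(1,4) g=4 f=7, (1,5) g=3 f=7, (1,6) g=2 f=7, (1,7) g=1 f=7, (2,3) g=4 f=5, (3,4) g=4 f=5, (3,5) g=3 f=5, (3,6) g=2 f=5, (3,7) g=1 f=5]

expanded=(2,4); open=[(1,4) g=4 f=7, (1,5) g=3 f=7, (1,6) g=2 f=7, (1,7) g=1 f=7, (2,3) g=4 f=5, (3,4) g=4 f=5, (3,5) g=3 f=5, (3,6) g=2 f=5, (3,7) g=1 f=5]; closed=[(2,4), (2,5), (2,6), (2,7)]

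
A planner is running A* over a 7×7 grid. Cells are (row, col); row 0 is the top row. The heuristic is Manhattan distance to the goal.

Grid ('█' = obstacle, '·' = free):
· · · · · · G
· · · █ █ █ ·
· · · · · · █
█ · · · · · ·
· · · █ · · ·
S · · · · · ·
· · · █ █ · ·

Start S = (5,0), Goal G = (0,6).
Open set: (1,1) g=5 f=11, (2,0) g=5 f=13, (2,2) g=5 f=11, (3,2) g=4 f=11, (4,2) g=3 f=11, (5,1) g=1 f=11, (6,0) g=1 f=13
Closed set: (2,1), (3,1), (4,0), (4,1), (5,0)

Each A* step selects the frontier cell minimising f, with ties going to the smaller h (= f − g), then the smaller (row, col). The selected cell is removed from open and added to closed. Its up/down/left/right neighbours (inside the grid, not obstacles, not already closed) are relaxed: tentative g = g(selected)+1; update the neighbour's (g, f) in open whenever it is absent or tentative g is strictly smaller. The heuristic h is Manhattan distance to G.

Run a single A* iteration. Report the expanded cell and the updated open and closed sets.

expanded=(1,1); open=[(0,1) g=6 f=11, (1,0) g=6 f=13, (1,2) g=6 f=11, (2,0) g=5 f=13, (2,2) g=5 f=11, (3,2) g=4 f=11, (4,2) g=3 f=11, (5,1) g=1 f=11, (6,0) g=1 f=13]; closed=[(1,1), (2,1), (3,1), (4,0), (4,1), (5,0)]

step 1: expand (1,1) (f=11, h=6) → closed; open now [(0,1) g=6 f=11, (1,0) g=6 f=13, (1,2) g=6 f=11, (2,0) g=5 f=13, (2,2) g=5 f=11, (3,2) g=4 f=11, (4,2) g=3 f=11, (5,1) g=1 f=11, (6,0) g=1 f=13]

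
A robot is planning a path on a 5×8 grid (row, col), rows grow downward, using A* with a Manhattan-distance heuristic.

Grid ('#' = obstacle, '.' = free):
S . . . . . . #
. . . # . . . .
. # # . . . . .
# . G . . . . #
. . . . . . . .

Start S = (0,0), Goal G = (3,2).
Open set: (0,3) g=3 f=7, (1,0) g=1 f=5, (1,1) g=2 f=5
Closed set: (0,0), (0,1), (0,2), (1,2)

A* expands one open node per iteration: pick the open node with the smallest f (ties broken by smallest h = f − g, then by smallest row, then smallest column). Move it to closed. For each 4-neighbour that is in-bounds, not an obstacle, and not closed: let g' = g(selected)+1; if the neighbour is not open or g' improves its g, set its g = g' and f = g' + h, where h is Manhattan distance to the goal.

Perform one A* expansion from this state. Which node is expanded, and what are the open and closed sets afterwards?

expanded=(1,1); open=[(0,3) g=3 f=7, (1,0) g=1 f=5]; closed=[(0,0), (0,1), (0,2), (1,1), (1,2)]

step 1: expand (1,1) (f=5, h=3) → closed; open now [(0,3) g=3 f=7, (1,0) g=1 f=5]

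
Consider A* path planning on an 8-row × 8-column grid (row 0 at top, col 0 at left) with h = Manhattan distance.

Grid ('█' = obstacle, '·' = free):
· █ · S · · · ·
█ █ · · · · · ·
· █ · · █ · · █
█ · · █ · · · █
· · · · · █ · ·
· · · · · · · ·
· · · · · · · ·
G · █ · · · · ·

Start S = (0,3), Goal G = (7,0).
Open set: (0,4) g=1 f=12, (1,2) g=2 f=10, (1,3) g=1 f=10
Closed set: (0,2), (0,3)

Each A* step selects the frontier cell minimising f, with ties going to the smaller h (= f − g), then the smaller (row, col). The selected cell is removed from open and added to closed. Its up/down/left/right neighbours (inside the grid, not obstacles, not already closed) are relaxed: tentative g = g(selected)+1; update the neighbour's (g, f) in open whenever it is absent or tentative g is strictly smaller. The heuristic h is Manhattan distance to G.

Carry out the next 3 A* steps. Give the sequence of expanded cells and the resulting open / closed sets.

step 1: expand (1,2) (f=10, h=8) → closed; open now [(0,4) g=1 f=12, (1,3) g=1 f=10, (2,2) g=3 f=10]
step 2: expand (2,2) (f=10, h=7) → closed; open now [(0,4) g=1 f=12, (1,3) g=1 f=10, (2,3) g=4 f=12, (3,2) g=4 f=10]
step 3: expand (3,2) (f=10, h=6) → closed; open now [(0,4) g=1 f=12, (1,3) g=1 f=10, (2,3) g=4 f=12, (3,1) g=5 f=10, (4,2) g=5 f=10]

order=[(1,2) → (2,2) → (3,2)]; open=[(0,4) g=1 f=12, (1,3) g=1 f=10, (2,3) g=4 f=12, (3,1) g=5 f=10, (4,2) g=5 f=10]; closed=[(0,2), (0,3), (1,2), (2,2), (3,2)]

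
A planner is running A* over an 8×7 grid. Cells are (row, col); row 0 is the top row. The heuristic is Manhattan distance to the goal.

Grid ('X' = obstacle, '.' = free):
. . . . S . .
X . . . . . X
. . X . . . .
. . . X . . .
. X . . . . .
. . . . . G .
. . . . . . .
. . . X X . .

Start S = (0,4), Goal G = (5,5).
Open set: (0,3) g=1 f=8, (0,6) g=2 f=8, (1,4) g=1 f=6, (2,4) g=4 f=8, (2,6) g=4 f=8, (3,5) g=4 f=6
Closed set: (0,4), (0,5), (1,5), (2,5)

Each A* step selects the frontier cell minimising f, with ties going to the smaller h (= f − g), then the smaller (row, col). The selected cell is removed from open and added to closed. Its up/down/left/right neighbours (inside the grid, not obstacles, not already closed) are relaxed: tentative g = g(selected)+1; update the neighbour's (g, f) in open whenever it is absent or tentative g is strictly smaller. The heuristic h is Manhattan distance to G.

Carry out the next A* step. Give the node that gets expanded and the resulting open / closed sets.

expanded=(3,5); open=[(0,3) g=1 f=8, (0,6) g=2 f=8, (1,4) g=1 f=6, (2,4) g=4 f=8, (2,6) g=4 f=8, (3,4) g=5 f=8, (3,6) g=5 f=8, (4,5) g=5 f=6]; closed=[(0,4), (0,5), (1,5), (2,5), (3,5)]

step 1: expand (3,5) (f=6, h=2) → closed; open now [(0,3) g=1 f=8, (0,6) g=2 f=8, (1,4) g=1 f=6, (2,4) g=4 f=8, (2,6) g=4 f=8, (3,4) g=5 f=8, (3,6) g=5 f=8, (4,5) g=5 f=6]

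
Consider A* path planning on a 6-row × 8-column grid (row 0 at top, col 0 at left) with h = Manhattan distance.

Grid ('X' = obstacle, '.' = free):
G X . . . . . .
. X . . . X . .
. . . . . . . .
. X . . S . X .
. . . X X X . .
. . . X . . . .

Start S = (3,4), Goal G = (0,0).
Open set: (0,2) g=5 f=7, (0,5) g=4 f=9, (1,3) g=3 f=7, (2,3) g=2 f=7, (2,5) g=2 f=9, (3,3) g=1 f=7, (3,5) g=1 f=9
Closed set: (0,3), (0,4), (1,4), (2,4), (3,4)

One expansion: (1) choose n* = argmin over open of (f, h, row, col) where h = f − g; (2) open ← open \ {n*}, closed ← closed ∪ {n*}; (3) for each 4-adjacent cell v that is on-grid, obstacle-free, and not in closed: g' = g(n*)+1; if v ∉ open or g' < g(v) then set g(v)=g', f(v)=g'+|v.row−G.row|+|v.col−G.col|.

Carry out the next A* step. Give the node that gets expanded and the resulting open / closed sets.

expanded=(0,2); open=[(0,5) g=4 f=9, (1,2) g=6 f=9, (1,3) g=3 f=7, (2,3) g=2 f=7, (2,5) g=2 f=9, (3,3) g=1 f=7, (3,5) g=1 f=9]; closed=[(0,2), (0,3), (0,4), (1,4), (2,4), (3,4)]

step 1: expand (0,2) (f=7, h=2) → closed; open now [(0,5) g=4 f=9, (1,2) g=6 f=9, (1,3) g=3 f=7, (2,3) g=2 f=7, (2,5) g=2 f=9, (3,3) g=1 f=7, (3,5) g=1 f=9]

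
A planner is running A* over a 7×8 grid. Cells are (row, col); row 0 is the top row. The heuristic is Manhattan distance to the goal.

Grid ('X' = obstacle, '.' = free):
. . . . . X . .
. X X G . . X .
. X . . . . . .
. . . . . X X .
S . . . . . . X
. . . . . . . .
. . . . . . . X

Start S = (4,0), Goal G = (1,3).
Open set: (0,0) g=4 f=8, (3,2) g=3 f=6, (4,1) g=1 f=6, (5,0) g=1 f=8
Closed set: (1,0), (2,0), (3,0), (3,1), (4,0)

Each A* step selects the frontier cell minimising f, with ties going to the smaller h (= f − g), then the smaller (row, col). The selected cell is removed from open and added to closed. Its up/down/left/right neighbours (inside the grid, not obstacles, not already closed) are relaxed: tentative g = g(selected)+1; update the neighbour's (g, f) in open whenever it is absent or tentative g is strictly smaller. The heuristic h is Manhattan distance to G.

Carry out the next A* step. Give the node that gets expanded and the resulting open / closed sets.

step 1: expand (3,2) (f=6, h=3) → closed; open now [(0,0) g=4 f=8, (2,2) g=4 f=6, (3,3) g=4 f=6, (4,1) g=1 f=6, (4,2) g=4 f=8, (5,0) g=1 f=8]

expanded=(3,2); open=[(0,0) g=4 f=8, (2,2) g=4 f=6, (3,3) g=4 f=6, (4,1) g=1 f=6, (4,2) g=4 f=8, (5,0) g=1 f=8]; closed=[(1,0), (2,0), (3,0), (3,1), (3,2), (4,0)]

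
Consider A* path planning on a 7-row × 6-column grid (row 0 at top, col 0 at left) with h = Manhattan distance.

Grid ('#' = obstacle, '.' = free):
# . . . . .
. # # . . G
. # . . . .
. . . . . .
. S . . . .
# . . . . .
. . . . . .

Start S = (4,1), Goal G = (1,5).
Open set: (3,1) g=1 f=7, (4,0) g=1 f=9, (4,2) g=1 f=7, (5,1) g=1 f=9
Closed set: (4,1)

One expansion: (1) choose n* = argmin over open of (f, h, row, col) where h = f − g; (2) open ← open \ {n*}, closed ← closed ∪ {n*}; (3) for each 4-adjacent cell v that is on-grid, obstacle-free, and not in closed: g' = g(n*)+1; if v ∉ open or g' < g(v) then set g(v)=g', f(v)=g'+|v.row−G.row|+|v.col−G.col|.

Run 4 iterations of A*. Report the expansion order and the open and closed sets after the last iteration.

order=[(3,1) → (3,2) → (2,2) → (2,3)]; open=[(1,3) g=5 f=7, (2,4) g=5 f=7, (3,0) g=2 f=9, (3,3) g=3 f=7, (4,0) g=1 f=9, (4,2) g=1 f=7, (5,1) g=1 f=9]; closed=[(2,2), (2,3), (3,1), (3,2), (4,1)]

step 1: expand (3,1) (f=7, h=6) → closed; open now [(3,0) g=2 f=9, (3,2) g=2 f=7, (4,0) g=1 f=9, (4,2) g=1 f=7, (5,1) g=1 f=9]
step 2: expand (3,2) (f=7, h=5) → closed; open now [(2,2) g=3 f=7, (3,0) g=2 f=9, (3,3) g=3 f=7, (4,0) g=1 f=9, (4,2) g=1 f=7, (5,1) g=1 f=9]
step 3: expand (2,2) (f=7, h=4) → closed; open now [(2,3) g=4 f=7, (3,0) g=2 f=9, (3,3) g=3 f=7, (4,0) g=1 f=9, (4,2) g=1 f=7, (5,1) g=1 f=9]
step 4: expand (2,3) (f=7, h=3) → closed; open now [(1,3) g=5 f=7, (2,4) g=5 f=7, (3,0) g=2 f=9, (3,3) g=3 f=7, (4,0) g=1 f=9, (4,2) g=1 f=7, (5,1) g=1 f=9]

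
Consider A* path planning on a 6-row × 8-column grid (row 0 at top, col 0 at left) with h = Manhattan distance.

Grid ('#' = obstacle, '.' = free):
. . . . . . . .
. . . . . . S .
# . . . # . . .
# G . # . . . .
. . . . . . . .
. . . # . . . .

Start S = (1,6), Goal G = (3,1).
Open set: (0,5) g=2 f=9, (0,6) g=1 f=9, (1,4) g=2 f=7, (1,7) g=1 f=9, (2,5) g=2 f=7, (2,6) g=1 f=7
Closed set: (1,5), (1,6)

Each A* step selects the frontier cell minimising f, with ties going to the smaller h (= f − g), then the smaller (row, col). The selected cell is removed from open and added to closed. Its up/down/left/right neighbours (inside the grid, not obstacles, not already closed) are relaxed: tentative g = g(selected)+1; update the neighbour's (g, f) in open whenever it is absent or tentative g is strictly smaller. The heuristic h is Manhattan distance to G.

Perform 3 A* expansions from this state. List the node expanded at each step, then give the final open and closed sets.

step 1: expand (1,4) (f=7, h=5) → closed; open now [(0,4) g=3 f=9, (0,5) g=2 f=9, (0,6) g=1 f=9, (1,3) g=3 f=7, (1,7) g=1 f=9, (2,5) g=2 f=7, (2,6) g=1 f=7]
step 2: expand (1,3) (f=7, h=4) → closed; open now [(0,3) g=4 f=9, (0,4) g=3 f=9, (0,5) g=2 f=9, (0,6) g=1 f=9, (1,2) g=4 f=7, (1,7) g=1 f=9, (2,3) g=4 f=7, (2,5) g=2 f=7, (2,6) g=1 f=7]
step 3: expand (1,2) (f=7, h=3) → closed; open now [(0,2) g=5 f=9, (0,3) g=4 f=9, (0,4) g=3 f=9, (0,5) g=2 f=9, (0,6) g=1 f=9, (1,1) g=5 f=7, (1,7) g=1 f=9, (2,2) g=5 f=7, (2,3) g=4 f=7, (2,5) g=2 f=7, (2,6) g=1 f=7]

order=[(1,4) → (1,3) → (1,2)]; open=[(0,2) g=5 f=9, (0,3) g=4 f=9, (0,4) g=3 f=9, (0,5) g=2 f=9, (0,6) g=1 f=9, (1,1) g=5 f=7, (1,7) g=1 f=9, (2,2) g=5 f=7, (2,3) g=4 f=7, (2,5) g=2 f=7, (2,6) g=1 f=7]; closed=[(1,2), (1,3), (1,4), (1,5), (1,6)]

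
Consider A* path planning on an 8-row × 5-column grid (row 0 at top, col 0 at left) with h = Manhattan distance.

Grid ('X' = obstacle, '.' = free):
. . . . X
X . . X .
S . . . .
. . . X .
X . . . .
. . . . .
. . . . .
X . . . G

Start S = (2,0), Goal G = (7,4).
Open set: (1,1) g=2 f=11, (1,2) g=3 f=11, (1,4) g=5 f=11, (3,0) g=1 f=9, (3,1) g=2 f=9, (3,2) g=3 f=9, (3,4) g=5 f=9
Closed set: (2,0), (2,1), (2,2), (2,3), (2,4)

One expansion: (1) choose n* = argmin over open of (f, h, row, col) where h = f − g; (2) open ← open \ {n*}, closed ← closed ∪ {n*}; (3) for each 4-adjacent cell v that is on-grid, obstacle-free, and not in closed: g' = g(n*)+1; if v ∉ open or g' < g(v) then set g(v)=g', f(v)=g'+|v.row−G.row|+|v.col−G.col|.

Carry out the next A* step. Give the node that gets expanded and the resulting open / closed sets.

expanded=(3,4); open=[(1,1) g=2 f=11, (1,2) g=3 f=11, (1,4) g=5 f=11, (3,0) g=1 f=9, (3,1) g=2 f=9, (3,2) g=3 f=9, (4,4) g=6 f=9]; closed=[(2,0), (2,1), (2,2), (2,3), (2,4), (3,4)]

step 1: expand (3,4) (f=9, h=4) → closed; open now [(1,1) g=2 f=11, (1,2) g=3 f=11, (1,4) g=5 f=11, (3,0) g=1 f=9, (3,1) g=2 f=9, (3,2) g=3 f=9, (4,4) g=6 f=9]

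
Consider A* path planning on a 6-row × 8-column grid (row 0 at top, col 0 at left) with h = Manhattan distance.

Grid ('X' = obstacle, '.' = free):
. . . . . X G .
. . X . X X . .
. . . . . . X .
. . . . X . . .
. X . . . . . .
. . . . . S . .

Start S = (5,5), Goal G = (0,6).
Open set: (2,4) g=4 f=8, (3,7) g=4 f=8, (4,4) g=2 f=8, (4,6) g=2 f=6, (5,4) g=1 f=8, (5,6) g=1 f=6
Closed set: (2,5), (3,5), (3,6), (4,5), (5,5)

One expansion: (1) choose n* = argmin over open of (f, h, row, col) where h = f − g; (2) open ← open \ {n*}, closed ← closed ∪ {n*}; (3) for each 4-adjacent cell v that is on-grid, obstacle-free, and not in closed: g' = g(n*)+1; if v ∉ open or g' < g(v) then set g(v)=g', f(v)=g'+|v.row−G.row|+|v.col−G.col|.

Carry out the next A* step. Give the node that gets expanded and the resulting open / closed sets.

step 1: expand (4,6) (f=6, h=4) → closed; open now [(2,4) g=4 f=8, (3,7) g=4 f=8, (4,4) g=2 f=8, (4,7) g=3 f=8, (5,4) g=1 f=8, (5,6) g=1 f=6]

expanded=(4,6); open=[(2,4) g=4 f=8, (3,7) g=4 f=8, (4,4) g=2 f=8, (4,7) g=3 f=8, (5,4) g=1 f=8, (5,6) g=1 f=6]; closed=[(2,5), (3,5), (3,6), (4,5), (4,6), (5,5)]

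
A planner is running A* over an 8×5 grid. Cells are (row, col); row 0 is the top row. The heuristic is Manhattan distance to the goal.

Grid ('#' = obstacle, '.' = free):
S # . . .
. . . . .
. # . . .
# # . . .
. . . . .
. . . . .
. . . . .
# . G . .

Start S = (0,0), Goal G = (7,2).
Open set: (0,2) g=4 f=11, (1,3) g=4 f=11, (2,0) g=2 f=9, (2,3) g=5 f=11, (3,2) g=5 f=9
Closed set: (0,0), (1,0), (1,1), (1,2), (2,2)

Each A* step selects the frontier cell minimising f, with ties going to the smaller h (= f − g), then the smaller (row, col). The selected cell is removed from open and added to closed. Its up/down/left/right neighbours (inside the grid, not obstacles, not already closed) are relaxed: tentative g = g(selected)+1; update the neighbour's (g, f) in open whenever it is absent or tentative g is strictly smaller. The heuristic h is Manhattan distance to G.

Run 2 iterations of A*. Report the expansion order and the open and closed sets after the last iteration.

step 1: expand (3,2) (f=9, h=4) → closed; open now [(0,2) g=4 f=11, (1,3) g=4 f=11, (2,0) g=2 f=9, (2,3) g=5 f=11, (3,3) g=6 f=11, (4,2) g=6 f=9]
step 2: expand (4,2) (f=9, h=3) → closed; open now [(0,2) g=4 f=11, (1,3) g=4 f=11, (2,0) g=2 f=9, (2,3) g=5 f=11, (3,3) g=6 f=11, (4,1) g=7 f=11, (4,3) g=7 f=11, (5,2) g=7 f=9]

order=[(3,2) → (4,2)]; open=[(0,2) g=4 f=11, (1,3) g=4 f=11, (2,0) g=2 f=9, (2,3) g=5 f=11, (3,3) g=6 f=11, (4,1) g=7 f=11, (4,3) g=7 f=11, (5,2) g=7 f=9]; closed=[(0,0), (1,0), (1,1), (1,2), (2,2), (3,2), (4,2)]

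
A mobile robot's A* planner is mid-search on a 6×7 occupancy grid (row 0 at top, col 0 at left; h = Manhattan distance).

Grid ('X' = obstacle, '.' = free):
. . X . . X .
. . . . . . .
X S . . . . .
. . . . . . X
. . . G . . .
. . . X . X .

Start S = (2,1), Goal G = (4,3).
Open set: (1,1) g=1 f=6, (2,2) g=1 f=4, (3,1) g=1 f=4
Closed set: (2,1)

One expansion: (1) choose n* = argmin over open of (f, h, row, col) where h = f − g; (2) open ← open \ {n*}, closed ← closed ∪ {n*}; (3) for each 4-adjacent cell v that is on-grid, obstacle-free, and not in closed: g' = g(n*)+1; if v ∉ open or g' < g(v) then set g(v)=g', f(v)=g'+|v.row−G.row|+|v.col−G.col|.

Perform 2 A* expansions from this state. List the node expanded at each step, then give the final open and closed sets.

step 1: expand (2,2) (f=4, h=3) → closed; open now [(1,1) g=1 f=6, (1,2) g=2 f=6, (2,3) g=2 f=4, (3,1) g=1 f=4, (3,2) g=2 f=4]
step 2: expand (2,3) (f=4, h=2) → closed; open now [(1,1) g=1 f=6, (1,2) g=2 f=6, (1,3) g=3 f=6, (2,4) g=3 f=6, (3,1) g=1 f=4, (3,2) g=2 f=4, (3,3) g=3 f=4]

order=[(2,2) → (2,3)]; open=[(1,1) g=1 f=6, (1,2) g=2 f=6, (1,3) g=3 f=6, (2,4) g=3 f=6, (3,1) g=1 f=4, (3,2) g=2 f=4, (3,3) g=3 f=4]; closed=[(2,1), (2,2), (2,3)]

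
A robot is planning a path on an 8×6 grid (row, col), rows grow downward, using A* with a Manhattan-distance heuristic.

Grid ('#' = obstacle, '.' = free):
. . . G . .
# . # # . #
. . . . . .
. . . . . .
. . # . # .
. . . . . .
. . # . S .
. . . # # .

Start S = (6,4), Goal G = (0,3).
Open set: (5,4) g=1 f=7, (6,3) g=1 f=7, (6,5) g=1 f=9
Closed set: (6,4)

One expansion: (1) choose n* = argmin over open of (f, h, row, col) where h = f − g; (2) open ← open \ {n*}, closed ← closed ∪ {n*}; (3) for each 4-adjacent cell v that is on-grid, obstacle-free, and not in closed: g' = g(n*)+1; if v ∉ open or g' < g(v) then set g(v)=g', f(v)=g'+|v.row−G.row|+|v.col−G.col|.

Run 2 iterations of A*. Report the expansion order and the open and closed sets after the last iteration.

order=[(5,4) → (5,3)]; open=[(4,3) g=3 f=7, (5,2) g=3 f=9, (5,5) g=2 f=9, (6,3) g=1 f=7, (6,5) g=1 f=9]; closed=[(5,3), (5,4), (6,4)]

step 1: expand (5,4) (f=7, h=6) → closed; open now [(5,3) g=2 f=7, (5,5) g=2 f=9, (6,3) g=1 f=7, (6,5) g=1 f=9]
step 2: expand (5,3) (f=7, h=5) → closed; open now [(4,3) g=3 f=7, (5,2) g=3 f=9, (5,5) g=2 f=9, (6,3) g=1 f=7, (6,5) g=1 f=9]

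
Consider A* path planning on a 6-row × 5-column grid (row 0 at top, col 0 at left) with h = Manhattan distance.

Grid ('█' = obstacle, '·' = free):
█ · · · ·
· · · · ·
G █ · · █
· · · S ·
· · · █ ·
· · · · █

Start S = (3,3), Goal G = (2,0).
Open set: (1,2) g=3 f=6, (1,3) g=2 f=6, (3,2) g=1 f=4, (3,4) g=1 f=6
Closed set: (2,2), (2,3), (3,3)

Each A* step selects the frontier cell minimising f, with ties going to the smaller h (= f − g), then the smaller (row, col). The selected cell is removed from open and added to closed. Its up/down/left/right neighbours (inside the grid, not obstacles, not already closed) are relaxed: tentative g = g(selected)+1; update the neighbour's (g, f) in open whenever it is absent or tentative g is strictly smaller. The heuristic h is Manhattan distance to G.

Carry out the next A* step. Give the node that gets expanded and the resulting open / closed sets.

step 1: expand (3,2) (f=4, h=3) → closed; open now [(1,2) g=3 f=6, (1,3) g=2 f=6, (3,1) g=2 f=4, (3,4) g=1 f=6, (4,2) g=2 f=6]

expanded=(3,2); open=[(1,2) g=3 f=6, (1,3) g=2 f=6, (3,1) g=2 f=4, (3,4) g=1 f=6, (4,2) g=2 f=6]; closed=[(2,2), (2,3), (3,2), (3,3)]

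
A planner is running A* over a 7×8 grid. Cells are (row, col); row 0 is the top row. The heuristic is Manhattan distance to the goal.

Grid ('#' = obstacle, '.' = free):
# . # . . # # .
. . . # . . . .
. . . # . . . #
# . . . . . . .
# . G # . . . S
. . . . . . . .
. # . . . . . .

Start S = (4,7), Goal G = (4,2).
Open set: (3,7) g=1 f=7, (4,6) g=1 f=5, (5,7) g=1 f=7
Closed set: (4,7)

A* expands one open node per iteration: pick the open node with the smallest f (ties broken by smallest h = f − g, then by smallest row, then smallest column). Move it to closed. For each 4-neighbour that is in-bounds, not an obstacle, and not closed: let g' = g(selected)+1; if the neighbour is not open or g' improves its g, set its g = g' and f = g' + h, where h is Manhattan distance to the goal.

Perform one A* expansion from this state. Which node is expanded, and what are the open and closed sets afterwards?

step 1: expand (4,6) (f=5, h=4) → closed; open now [(3,6) g=2 f=7, (3,7) g=1 f=7, (4,5) g=2 f=5, (5,6) g=2 f=7, (5,7) g=1 f=7]

expanded=(4,6); open=[(3,6) g=2 f=7, (3,7) g=1 f=7, (4,5) g=2 f=5, (5,6) g=2 f=7, (5,7) g=1 f=7]; closed=[(4,6), (4,7)]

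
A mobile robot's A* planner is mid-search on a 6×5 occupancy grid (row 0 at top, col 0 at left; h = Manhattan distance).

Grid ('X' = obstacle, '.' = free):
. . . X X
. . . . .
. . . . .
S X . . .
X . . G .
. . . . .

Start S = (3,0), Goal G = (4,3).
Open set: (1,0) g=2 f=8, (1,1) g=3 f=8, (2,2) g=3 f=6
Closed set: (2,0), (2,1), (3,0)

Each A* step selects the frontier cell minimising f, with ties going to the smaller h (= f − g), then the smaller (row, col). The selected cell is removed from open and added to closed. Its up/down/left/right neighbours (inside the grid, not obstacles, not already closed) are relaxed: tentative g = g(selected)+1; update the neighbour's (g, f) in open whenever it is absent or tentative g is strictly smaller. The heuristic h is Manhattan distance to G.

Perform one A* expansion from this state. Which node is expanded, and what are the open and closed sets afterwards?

step 1: expand (2,2) (f=6, h=3) → closed; open now [(1,0) g=2 f=8, (1,1) g=3 f=8, (1,2) g=4 f=8, (2,3) g=4 f=6, (3,2) g=4 f=6]

expanded=(2,2); open=[(1,0) g=2 f=8, (1,1) g=3 f=8, (1,2) g=4 f=8, (2,3) g=4 f=6, (3,2) g=4 f=6]; closed=[(2,0), (2,1), (2,2), (3,0)]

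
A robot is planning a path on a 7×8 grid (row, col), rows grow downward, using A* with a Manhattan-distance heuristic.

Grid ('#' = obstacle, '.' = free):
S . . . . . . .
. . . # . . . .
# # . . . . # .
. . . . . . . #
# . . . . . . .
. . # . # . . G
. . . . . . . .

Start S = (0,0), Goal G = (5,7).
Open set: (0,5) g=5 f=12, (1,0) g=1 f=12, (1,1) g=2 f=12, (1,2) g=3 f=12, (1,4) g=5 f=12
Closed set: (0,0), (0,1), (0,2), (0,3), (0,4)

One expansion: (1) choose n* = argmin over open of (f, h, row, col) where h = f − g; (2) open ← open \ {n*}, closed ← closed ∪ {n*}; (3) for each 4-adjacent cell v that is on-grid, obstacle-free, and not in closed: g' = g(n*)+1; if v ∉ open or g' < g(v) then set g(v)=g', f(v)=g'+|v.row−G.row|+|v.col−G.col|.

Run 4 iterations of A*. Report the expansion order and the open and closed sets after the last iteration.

order=[(0,5) → (0,6) → (0,7) → (1,7)]; open=[(1,0) g=1 f=12, (1,1) g=2 f=12, (1,2) g=3 f=12, (1,4) g=5 f=12, (1,5) g=6 f=12, (1,6) g=7 f=12, (2,7) g=9 f=12]; closed=[(0,0), (0,1), (0,2), (0,3), (0,4), (0,5), (0,6), (0,7), (1,7)]

step 1: expand (0,5) (f=12, h=7) → closed; open now [(0,6) g=6 f=12, (1,0) g=1 f=12, (1,1) g=2 f=12, (1,2) g=3 f=12, (1,4) g=5 f=12, (1,5) g=6 f=12]
step 2: expand (0,6) (f=12, h=6) → closed; open now [(0,7) g=7 f=12, (1,0) g=1 f=12, (1,1) g=2 f=12, (1,2) g=3 f=12, (1,4) g=5 f=12, (1,5) g=6 f=12, (1,6) g=7 f=12]
step 3: expand (0,7) (f=12, h=5) → closed; open now [(1,0) g=1 f=12, (1,1) g=2 f=12, (1,2) g=3 f=12, (1,4) g=5 f=12, (1,5) g=6 f=12, (1,6) g=7 f=12, (1,7) g=8 f=12]
step 4: expand (1,7) (f=12, h=4) → closed; open now [(1,0) g=1 f=12, (1,1) g=2 f=12, (1,2) g=3 f=12, (1,4) g=5 f=12, (1,5) g=6 f=12, (1,6) g=7 f=12, (2,7) g=9 f=12]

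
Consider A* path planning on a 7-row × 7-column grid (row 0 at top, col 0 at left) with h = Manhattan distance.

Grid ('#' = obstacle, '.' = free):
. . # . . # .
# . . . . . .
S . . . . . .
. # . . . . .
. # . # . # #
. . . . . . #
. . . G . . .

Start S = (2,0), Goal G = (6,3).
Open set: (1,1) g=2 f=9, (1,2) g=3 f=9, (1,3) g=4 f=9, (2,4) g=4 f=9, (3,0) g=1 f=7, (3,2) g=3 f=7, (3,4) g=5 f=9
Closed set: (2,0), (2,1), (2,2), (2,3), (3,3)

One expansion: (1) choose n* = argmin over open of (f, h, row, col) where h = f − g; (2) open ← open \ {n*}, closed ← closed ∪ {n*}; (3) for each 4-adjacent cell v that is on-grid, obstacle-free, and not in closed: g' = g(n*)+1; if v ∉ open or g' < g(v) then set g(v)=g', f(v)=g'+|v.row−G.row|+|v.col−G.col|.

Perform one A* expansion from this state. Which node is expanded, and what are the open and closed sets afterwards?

step 1: expand (3,2) (f=7, h=4) → closed; open now [(1,1) g=2 f=9, (1,2) g=3 f=9, (1,3) g=4 f=9, (2,4) g=4 f=9, (3,0) g=1 f=7, (3,4) g=5 f=9, (4,2) g=4 f=7]

expanded=(3,2); open=[(1,1) g=2 f=9, (1,2) g=3 f=9, (1,3) g=4 f=9, (2,4) g=4 f=9, (3,0) g=1 f=7, (3,4) g=5 f=9, (4,2) g=4 f=7]; closed=[(2,0), (2,1), (2,2), (2,3), (3,2), (3,3)]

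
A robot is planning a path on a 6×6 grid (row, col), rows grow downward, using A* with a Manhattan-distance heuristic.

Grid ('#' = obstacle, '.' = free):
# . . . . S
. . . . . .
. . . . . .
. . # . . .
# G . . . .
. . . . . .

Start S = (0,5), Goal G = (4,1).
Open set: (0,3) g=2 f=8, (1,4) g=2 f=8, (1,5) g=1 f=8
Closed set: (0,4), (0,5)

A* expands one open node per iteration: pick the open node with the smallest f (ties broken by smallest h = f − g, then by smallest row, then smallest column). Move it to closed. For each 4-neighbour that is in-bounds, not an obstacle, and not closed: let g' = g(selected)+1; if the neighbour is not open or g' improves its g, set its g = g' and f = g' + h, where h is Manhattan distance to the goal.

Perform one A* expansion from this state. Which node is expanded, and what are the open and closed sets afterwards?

expanded=(0,3); open=[(0,2) g=3 f=8, (1,3) g=3 f=8, (1,4) g=2 f=8, (1,5) g=1 f=8]; closed=[(0,3), (0,4), (0,5)]

step 1: expand (0,3) (f=8, h=6) → closed; open now [(0,2) g=3 f=8, (1,3) g=3 f=8, (1,4) g=2 f=8, (1,5) g=1 f=8]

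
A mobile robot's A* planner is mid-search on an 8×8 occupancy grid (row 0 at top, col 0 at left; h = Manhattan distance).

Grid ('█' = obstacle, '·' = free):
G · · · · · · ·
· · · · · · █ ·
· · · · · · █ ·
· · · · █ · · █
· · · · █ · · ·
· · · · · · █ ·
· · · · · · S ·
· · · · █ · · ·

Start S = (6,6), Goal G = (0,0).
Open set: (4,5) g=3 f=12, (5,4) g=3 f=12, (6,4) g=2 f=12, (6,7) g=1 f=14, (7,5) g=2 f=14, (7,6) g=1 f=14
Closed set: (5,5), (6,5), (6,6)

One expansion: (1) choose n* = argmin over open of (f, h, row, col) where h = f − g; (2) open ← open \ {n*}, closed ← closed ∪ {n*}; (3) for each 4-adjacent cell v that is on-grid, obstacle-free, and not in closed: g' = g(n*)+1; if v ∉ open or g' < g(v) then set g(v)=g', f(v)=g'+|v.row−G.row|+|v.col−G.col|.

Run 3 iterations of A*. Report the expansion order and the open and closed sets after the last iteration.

step 1: expand (4,5) (f=12, h=9) → closed; open now [(3,5) g=4 f=12, (4,6) g=4 f=14, (5,4) g=3 f=12, (6,4) g=2 f=12, (6,7) g=1 f=14, (7,5) g=2 f=14, (7,6) g=1 f=14]
step 2: expand (3,5) (f=12, h=8) → closed; open now [(2,5) g=5 f=12, (3,6) g=5 f=14, (4,6) g=4 f=14, (5,4) g=3 f=12, (6,4) g=2 f=12, (6,7) g=1 f=14, (7,5) g=2 f=14, (7,6) g=1 f=14]
step 3: expand (2,5) (f=12, h=7) → closed; open now [(1,5) g=6 f=12, (2,4) g=6 f=12, (3,6) g=5 f=14, (4,6) g=4 f=14, (5,4) g=3 f=12, (6,4) g=2 f=12, (6,7) g=1 f=14, (7,5) g=2 f=14, (7,6) g=1 f=14]

order=[(4,5) → (3,5) → (2,5)]; open=[(1,5) g=6 f=12, (2,4) g=6 f=12, (3,6) g=5 f=14, (4,6) g=4 f=14, (5,4) g=3 f=12, (6,4) g=2 f=12, (6,7) g=1 f=14, (7,5) g=2 f=14, (7,6) g=1 f=14]; closed=[(2,5), (3,5), (4,5), (5,5), (6,5), (6,6)]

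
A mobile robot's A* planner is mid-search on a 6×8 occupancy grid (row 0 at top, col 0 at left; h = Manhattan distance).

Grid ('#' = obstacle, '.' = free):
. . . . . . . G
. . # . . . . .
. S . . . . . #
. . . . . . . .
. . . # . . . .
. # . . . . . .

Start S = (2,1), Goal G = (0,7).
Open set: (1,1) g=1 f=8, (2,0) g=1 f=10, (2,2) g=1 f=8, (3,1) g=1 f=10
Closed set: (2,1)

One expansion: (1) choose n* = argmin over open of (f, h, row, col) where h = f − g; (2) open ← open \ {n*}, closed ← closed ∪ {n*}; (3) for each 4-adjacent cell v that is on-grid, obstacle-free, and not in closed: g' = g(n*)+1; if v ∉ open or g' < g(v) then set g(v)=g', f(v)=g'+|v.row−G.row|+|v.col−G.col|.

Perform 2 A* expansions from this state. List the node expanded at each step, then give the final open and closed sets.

step 1: expand (1,1) (f=8, h=7) → closed; open now [(0,1) g=2 f=8, (1,0) g=2 f=10, (2,0) g=1 f=10, (2,2) g=1 f=8, (3,1) g=1 f=10]
step 2: expand (0,1) (f=8, h=6) → closed; open now [(0,0) g=3 f=10, (0,2) g=3 f=8, (1,0) g=2 f=10, (2,0) g=1 f=10, (2,2) g=1 f=8, (3,1) g=1 f=10]

order=[(1,1) → (0,1)]; open=[(0,0) g=3 f=10, (0,2) g=3 f=8, (1,0) g=2 f=10, (2,0) g=1 f=10, (2,2) g=1 f=8, (3,1) g=1 f=10]; closed=[(0,1), (1,1), (2,1)]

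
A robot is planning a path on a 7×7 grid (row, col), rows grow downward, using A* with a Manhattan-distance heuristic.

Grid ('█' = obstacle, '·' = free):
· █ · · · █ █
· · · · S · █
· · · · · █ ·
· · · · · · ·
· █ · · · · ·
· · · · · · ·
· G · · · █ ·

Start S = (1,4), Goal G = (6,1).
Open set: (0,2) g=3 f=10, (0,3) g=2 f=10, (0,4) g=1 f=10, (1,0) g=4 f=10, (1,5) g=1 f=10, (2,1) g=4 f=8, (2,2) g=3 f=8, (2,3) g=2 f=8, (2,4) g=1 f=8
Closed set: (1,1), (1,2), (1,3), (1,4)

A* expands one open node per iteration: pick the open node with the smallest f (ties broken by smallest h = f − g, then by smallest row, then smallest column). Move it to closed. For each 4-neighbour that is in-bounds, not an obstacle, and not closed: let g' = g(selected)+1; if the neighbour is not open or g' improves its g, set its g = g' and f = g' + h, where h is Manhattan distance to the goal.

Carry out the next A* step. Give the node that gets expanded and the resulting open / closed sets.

expanded=(2,1); open=[(0,2) g=3 f=10, (0,3) g=2 f=10, (0,4) g=1 f=10, (1,0) g=4 f=10, (1,5) g=1 f=10, (2,0) g=5 f=10, (2,2) g=3 f=8, (2,3) g=2 f=8, (2,4) g=1 f=8, (3,1) g=5 f=8]; closed=[(1,1), (1,2), (1,3), (1,4), (2,1)]

step 1: expand (2,1) (f=8, h=4) → closed; open now [(0,2) g=3 f=10, (0,3) g=2 f=10, (0,4) g=1 f=10, (1,0) g=4 f=10, (1,5) g=1 f=10, (2,0) g=5 f=10, (2,2) g=3 f=8, (2,3) g=2 f=8, (2,4) g=1 f=8, (3,1) g=5 f=8]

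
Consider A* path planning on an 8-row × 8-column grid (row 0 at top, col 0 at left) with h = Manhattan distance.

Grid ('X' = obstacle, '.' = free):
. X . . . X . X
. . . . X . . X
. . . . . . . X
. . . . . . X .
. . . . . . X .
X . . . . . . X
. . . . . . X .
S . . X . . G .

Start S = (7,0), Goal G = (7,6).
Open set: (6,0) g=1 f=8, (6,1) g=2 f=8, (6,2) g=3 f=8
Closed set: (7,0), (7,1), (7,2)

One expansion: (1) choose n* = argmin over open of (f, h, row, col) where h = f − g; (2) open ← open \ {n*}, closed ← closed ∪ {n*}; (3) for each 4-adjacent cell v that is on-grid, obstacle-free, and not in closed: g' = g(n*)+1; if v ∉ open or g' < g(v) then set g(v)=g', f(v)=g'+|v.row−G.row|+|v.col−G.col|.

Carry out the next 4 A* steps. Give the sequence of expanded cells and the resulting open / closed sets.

order=[(6,2) → (6,3) → (6,4) → (6,5)]; open=[(5,2) g=4 f=10, (5,3) g=5 f=10, (5,4) g=6 f=10, (5,5) g=7 f=10, (6,0) g=1 f=8, (6,1) g=2 f=8, (7,4) g=6 f=8, (7,5) g=7 f=8]; closed=[(6,2), (6,3), (6,4), (6,5), (7,0), (7,1), (7,2)]

step 1: expand (6,2) (f=8, h=5) → closed; open now [(5,2) g=4 f=10, (6,0) g=1 f=8, (6,1) g=2 f=8, (6,3) g=4 f=8]
step 2: expand (6,3) (f=8, h=4) → closed; open now [(5,2) g=4 f=10, (5,3) g=5 f=10, (6,0) g=1 f=8, (6,1) g=2 f=8, (6,4) g=5 f=8]
step 3: expand (6,4) (f=8, h=3) → closed; open now [(5,2) g=4 f=10, (5,3) g=5 f=10, (5,4) g=6 f=10, (6,0) g=1 f=8, (6,1) g=2 f=8, (6,5) g=6 f=8, (7,4) g=6 f=8]
step 4: expand (6,5) (f=8, h=2) → closed; open now [(5,2) g=4 f=10, (5,3) g=5 f=10, (5,4) g=6 f=10, (5,5) g=7 f=10, (6,0) g=1 f=8, (6,1) g=2 f=8, (7,4) g=6 f=8, (7,5) g=7 f=8]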